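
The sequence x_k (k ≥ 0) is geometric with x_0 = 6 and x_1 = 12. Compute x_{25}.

201326592

Common ratio r = 2.
x_k = 6·2^(k-0).
x_{25} = 6·2^25 = 201326592.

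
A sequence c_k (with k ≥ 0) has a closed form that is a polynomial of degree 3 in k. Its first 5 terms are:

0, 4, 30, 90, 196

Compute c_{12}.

4140

1st diffs: 4, 26, 60, 106.
2nd diffs: 22, 34, 46.
3rd diffs: 12, 12 (constant).
Newton forward-difference form: c_k = 4·C(k,1) + 22·C(k,2) + 12·C(k,3).
At k = 12: k = 12, so c_{12} = 48 + 1452 + 2640 = 4140.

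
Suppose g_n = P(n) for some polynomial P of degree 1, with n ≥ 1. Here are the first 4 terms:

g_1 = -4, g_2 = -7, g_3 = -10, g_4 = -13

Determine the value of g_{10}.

1st diffs: -3, -3, -3 (constant).
So g_n = -3n - 1.
Evaluating at n = 10 gives g_{10} = -31.

-31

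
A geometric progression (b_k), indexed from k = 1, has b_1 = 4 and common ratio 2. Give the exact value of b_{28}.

b_k = 4·2^(k-1).
b_{28} = 4·2^27 = 536870912.

536870912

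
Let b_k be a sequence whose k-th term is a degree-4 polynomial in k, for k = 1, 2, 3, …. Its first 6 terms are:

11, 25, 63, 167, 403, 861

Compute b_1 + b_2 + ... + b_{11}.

29799

1st diffs: 14, 38, 104, 236, 458.
2nd diffs: 24, 66, 132, 222.
3rd diffs: 42, 66, 90.
4th diffs: 24, 24 (constant).
Newton forward-difference form: b_k = 11 + 14·C(k-1,1) + 24·C(k-1,2) + 42·C(k-1,3) + 24·C(k-1,4).
Continuing: …, 1655, 2923, 4827, 7553, …, b_{11} = 11311.
Summing k = 1..11 (11 terms) gives 29799.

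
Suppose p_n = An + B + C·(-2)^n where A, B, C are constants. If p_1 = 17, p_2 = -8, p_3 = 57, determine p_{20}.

-5242778

Write the equations: A + B - 2C = 17; 2A + B + 4C = -8; 3A + B - 8C = 57.
Subtracting the first from the second: A + 6C = -25.
Subtracting the second from the third: A - 12C = 65.
Solving: C = -5, A = 5, then B = 2.
So p_n = 5·n + 2 + (-5)·(-2)^n; at n=20 this is -5242778.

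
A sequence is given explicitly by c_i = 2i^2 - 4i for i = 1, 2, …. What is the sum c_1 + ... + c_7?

168

Over i = 1..7: Σi = 28, Σi² = 140.
Total = (2)·140 + (-4)·28 = 168.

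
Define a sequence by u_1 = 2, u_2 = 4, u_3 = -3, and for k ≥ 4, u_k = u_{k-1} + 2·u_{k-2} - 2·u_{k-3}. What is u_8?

-17

Applying the relation repeatedly:
u_4 = 1, u_5 = -13, u_6 = -5, u_7 = -33, u_8 = -17.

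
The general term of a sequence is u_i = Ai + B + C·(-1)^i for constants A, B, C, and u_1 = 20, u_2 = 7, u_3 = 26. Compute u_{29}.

104

Write the equations: A + B - C = 20; 2A + B + C = 7; 3A + B - C = 26.
Subtracting the first from the second: A + 2C = -13.
Subtracting the second from the third: A - 2C = 19.
Solving: C = -8, A = 3, then B = 9.
So u_i = 3·i + 9 + (-8)·(-1)^i; at i=29 this is 104.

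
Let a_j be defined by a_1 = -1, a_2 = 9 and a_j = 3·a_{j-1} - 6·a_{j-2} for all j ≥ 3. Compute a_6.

-459

Compute successive terms:
a_3 = 33, a_4 = 45, a_5 = -63, a_6 = -459.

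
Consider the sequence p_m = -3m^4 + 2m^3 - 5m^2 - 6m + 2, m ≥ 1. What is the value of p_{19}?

p_{19} = -3·19^4 + 2·19^3 - 5·19^2 - 6·19 + 2 = -379162.

-379162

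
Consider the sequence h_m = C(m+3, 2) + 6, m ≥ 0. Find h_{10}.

C(13, 2) = 78, so h_{10} = 84.

84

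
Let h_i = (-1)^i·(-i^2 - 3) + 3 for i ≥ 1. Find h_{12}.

-144

(-1)^12 = 1; -i^2 - 3 at i=12 is -147; so h_{12} = -144.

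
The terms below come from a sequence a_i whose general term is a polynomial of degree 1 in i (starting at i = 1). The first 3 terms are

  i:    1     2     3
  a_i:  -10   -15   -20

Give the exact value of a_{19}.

1st diffs: -5, -5 (constant).
So a_i = -5i - 5.
Evaluating at i = 19 gives a_{19} = -100.

-100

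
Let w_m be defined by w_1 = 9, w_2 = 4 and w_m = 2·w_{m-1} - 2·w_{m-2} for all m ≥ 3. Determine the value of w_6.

Iterate the recurrence:
w_3 = -10;  w_4 = -28;  w_5 = -36;  w_6 = -16.

-16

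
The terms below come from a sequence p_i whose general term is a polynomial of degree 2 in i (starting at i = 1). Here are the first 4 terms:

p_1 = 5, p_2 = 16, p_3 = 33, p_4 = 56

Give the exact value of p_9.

1st diffs: 11, 17, 23.
2nd diffs: 6, 6 (constant).
Newton forward-difference form: p_i = 5 + 11·C(i-1,1) + 6·C(i-1,2).
At i = 9: i-1 = 8, so p_9 = 5 + 88 + 168 = 261.

261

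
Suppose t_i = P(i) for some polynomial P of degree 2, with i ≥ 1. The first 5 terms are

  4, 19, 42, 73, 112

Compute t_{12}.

1st diffs: 15, 23, 31, 39.
2nd diffs: 8, 8, 8 (constant).
So t_i = 4i^2 + 3i - 3.
Evaluating at i = 12 gives t_{12} = 609.

609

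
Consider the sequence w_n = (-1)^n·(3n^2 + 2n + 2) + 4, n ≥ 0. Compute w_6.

126

(-1)^6 = 1; 3n^2 + 2n + 2 at n=6 is 122; so w_6 = 126.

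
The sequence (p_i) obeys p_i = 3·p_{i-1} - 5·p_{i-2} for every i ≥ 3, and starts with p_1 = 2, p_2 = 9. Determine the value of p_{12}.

-7719

Applying the relation repeatedly:
p_3 = 17; p_4 = 6; p_5 = -67; p_6 = -231; p_7 = -358; p_8 = 81; p_9 = 2033; p_{10} = 5694; p_{11} = 6917; p_{12} = -7719.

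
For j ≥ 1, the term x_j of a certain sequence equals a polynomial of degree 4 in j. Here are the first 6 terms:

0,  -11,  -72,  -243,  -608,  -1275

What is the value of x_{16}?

1st diffs: -11, -61, -171, -365, -667.
2nd diffs: -50, -110, -194, -302.
3rd diffs: -60, -84, -108.
4th diffs: -24, -24 (constant).
So x_j = -j^4 + 4j - 3.
Evaluating at j = 16 gives x_{16} = -65475.

-65475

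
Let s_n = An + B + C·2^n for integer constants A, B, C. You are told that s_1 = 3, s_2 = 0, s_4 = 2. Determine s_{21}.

Write the equations: A + B + 2C = 3; 2A + B + 4C = 0; 4A + B + 16C = 2.
Subtracting the first from the second: A + 2C = -3.
Subtracting the second from the third: 2A + 12C = 2.
Solving: C = 1, A = -5, then B = 6.
Hence s_{21} = -5·21 + 6 + 1·2097152 = 2097053.

2097053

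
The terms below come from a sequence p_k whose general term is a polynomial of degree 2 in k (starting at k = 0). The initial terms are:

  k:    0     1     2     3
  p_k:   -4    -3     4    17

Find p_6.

1st diffs: 1, 7, 13.
2nd diffs: 6, 6 (constant).
Newton forward-difference form: p_k = -4 + 1·C(k,1) + 6·C(k,2).
At k = 6: k = 6, so p_6 = -4 + 6 + 90 = 92.

92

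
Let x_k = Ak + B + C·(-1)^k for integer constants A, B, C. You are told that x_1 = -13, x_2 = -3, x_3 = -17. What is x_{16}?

-31

Write the equations: A + B - C = -13; 2A + B + C = -3; 3A + B - C = -17.
Subtracting the first from the second: A + 2C = 10.
Subtracting the second from the third: A - 2C = -14.
Solving: C = 6, A = -2, then B = -5.
So x_k = -2·k + (-5) + 6·(-1)^k; at k=16 this is -31.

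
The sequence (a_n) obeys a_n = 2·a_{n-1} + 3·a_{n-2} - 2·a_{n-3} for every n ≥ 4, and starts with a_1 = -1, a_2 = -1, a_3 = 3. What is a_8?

Applying the relation repeatedly:
a_4 = 5;  a_5 = 21;  a_6 = 51;  a_7 = 155;  a_8 = 421.

421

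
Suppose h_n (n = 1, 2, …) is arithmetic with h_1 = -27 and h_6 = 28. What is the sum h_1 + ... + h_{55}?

14850

Common difference d = (28 - (-27)) / (6 - 1) = 11.
h_n = -27 + (n - 1)·11.
h_{55} = 567; S = 55·(-27 + 567)/2 = 14850.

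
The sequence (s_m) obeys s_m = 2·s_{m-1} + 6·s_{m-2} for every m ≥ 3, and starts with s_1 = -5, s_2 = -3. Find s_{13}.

-11701440

Applying the relation repeatedly:
s_3 = -36;  s_4 = -90;  s_5 = -396;  …;  s_{10} = -241200;  s_{11} = -880704;  s_{12} = -3208608;  s_{13} = -11701440.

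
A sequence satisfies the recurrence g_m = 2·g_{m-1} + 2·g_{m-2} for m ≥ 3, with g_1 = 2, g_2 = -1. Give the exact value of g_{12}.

Step forward from the initial values:
g_3 = 2;  g_4 = 2;  g_5 = 8;  g_6 = 20;  g_7 = 56;  g_8 = 152;  g_9 = 416;  g_{10} = 1136;  g_{11} = 3104;  g_{12} = 8480.

8480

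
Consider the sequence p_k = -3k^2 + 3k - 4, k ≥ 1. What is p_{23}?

p_{23} = -3·23^2 + 3·23 - 4 = -1522.

-1522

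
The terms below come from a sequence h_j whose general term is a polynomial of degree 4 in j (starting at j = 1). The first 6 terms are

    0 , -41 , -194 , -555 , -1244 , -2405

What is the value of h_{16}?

-88815

1st diffs: -41, -153, -361, -689, -1161.
2nd diffs: -112, -208, -328, -472.
3rd diffs: -96, -120, -144.
4th diffs: -24, -24 (constant).
Newton forward-difference form: h_j = (-41)·C(j-1,1) + (-112)·C(j-1,2) + (-96)·C(j-1,3) + (-24)·C(j-1,4).
At j = 16: j-1 = 15, so h_{16} = -615 - 11760 - 43680 - 32760 = -88815.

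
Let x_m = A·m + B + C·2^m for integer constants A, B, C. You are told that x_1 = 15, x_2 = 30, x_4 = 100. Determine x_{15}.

163915

The three given values yield: A + B + 2C = 15; 2A + B + 4C = 30; 4A + B + 16C = 100.
Subtracting the first from the second: A + 2C = 15.
Subtracting the second from the third: 2A + 12C = 70.
Solving: C = 5, A = 5, then B = 0.
Therefore x_{15} = 75 + 0 + 5·32768 = 163915.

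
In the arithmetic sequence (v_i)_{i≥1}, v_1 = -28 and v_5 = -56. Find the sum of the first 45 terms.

Common difference d = (-56 - (-28)) / (5 - 1) = -7.
v_i = -28 + (i - 1)·(-7).
v_{45} = -336; S = 45·(-28 + (-336))/2 = -8190.

-8190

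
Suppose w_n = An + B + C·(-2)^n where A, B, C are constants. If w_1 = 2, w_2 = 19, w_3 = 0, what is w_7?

-220

Write the equations: A + B - 2C = 2; 2A + B + 4C = 19; 3A + B - 8C = 0.
Subtracting the first from the second: A + 6C = 17.
Subtracting the second from the third: A - 12C = -19.
Solving: C = 2, A = 5, then B = 1.
Hence w_7 = 5·7 + 1 + 2·(-128) = -220.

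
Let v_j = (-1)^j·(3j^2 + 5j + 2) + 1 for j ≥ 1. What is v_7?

(-1)^7 = -1; 3j^2 + 5j + 2 at j=7 is 184; so v_7 = -183.

-183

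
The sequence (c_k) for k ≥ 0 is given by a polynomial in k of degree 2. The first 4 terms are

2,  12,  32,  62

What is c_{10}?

1st diffs: 10, 20, 30.
2nd diffs: 10, 10 (constant).
Newton forward-difference form: c_k = 2 + 10·C(k,1) + 10·C(k,2).
At k = 10: k = 10, so c_{10} = 2 + 100 + 450 = 552.

552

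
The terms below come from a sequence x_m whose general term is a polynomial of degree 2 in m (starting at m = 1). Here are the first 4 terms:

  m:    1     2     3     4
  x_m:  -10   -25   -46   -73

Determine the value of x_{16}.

1st diffs: -15, -21, -27.
2nd diffs: -6, -6 (constant).
So x_m = -3m^2 - 6m - 1.
Evaluating at m = 16 gives x_{16} = -865.

-865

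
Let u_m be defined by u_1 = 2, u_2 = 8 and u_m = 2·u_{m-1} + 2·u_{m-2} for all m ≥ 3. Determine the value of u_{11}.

Compute successive terms:
u_3 = 20;  u_4 = 56;  u_5 = 152;  u_6 = 416;  u_7 = 1136;  u_8 = 3104;  u_9 = 8480;  u_{10} = 23168;  u_{11} = 63296.

63296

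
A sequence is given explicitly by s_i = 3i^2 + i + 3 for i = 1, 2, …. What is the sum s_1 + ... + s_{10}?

1240

Over i = 1..10: Σi = 55, Σi² = 385.
Total = (3)·385 + (1)·55 + (3)·10 = 1240.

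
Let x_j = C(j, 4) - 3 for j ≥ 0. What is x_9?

123

C(9, 4) = 126, so x_9 = 123.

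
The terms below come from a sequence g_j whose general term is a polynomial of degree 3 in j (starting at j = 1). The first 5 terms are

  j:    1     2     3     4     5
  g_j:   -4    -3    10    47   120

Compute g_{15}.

5470

1st diffs: 1, 13, 37, 73.
2nd diffs: 12, 24, 36.
3rd diffs: 12, 12 (constant).
So g_j = 2j^3 - 6j^2 + 5j - 5.
Evaluating at j = 15 gives g_{15} = 5470.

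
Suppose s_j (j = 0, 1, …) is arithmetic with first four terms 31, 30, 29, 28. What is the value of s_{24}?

7

Common difference d = -1.
s_j = 31 + (j - 0)·(-1).
s_{24} = 31 + 24·(-1) = 7.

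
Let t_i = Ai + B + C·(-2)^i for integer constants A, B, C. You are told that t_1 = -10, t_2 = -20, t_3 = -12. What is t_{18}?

Plug in i = 1, 2, 3: A + B - 2C = -10; 2A + B + 4C = -20; 3A + B - 8C = -12.
Subtracting the first from the second: A + 6C = -10.
Subtracting the second from the third: A - 12C = 8.
Solving: C = -1, A = -4, then B = -8.
Hence t_{18} = -4·18 + (-8) + (-1)·262144 = -262224.

-262224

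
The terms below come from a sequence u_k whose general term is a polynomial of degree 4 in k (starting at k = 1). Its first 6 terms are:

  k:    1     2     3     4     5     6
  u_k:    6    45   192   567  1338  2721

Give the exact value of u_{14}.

77577

1st diffs: 39, 147, 375, 771, 1383.
2nd diffs: 108, 228, 396, 612.
3rd diffs: 120, 168, 216.
4th diffs: 48, 48 (constant).
So u_k = 2k^4 + 4k^2 - 3k + 3.
Evaluating at k = 14 gives u_{14} = 77577.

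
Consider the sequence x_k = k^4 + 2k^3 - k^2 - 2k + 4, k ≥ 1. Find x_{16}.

73444

x_{16} = 1·16^4 + 2·16^3 - 1·16^2 - 2·16 + 4 = 73444.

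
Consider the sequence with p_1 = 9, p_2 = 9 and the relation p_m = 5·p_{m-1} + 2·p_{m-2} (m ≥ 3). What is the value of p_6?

Applying the relation repeatedly:
p_3 = 63;  p_4 = 333;  p_5 = 1791;  p_6 = 9621.

9621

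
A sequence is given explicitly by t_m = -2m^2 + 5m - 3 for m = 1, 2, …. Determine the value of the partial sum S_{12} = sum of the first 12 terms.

-946

Over m = 1..12: Σm = 78, Σm² = 650.
Total = (-2)·650 + (5)·78 + (-3)·12 = -946.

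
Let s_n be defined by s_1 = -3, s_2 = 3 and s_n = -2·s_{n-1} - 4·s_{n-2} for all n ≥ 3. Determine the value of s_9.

384

s_3 = 6; s_4 = -24; s_5 = 24; s_6 = 48; s_7 = -192; s_8 = 192; s_9 = 384.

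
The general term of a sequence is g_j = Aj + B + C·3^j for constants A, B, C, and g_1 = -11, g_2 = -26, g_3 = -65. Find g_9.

-39395

Plug in j = 1, 2, 3: A + B + 3C = -11; 2A + B + 9C = -26; 3A + B + 27C = -65.
Subtracting the first from the second: A + 6C = -15.
Subtracting the second from the third: A + 18C = -39.
Solving: C = -2, A = -3, then B = -2.
So g_j = -3·j + (-2) + (-2)·3^j; at j=9 this is -39395.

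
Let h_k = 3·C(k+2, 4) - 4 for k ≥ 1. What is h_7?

C(9, 4) = 126, so h_7 = 374.

374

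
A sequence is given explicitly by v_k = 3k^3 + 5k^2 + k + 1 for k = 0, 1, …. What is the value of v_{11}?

4610

v_{11} = 3·11^3 + 5·11^2 + 1·11 + 1 = 4610.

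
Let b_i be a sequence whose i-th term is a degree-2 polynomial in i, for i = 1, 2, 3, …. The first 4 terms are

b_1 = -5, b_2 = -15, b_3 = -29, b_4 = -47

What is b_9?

1st diffs: -10, -14, -18.
2nd diffs: -4, -4 (constant).
Newton forward-difference form: b_i = -5 + (-10)·C(i-1,1) + (-4)·C(i-1,2).
At i = 9: i-1 = 8, so b_9 = -5 - 80 - 112 = -197.

-197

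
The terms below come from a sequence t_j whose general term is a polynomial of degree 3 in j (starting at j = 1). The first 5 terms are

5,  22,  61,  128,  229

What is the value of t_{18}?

7366

1st diffs: 17, 39, 67, 101.
2nd diffs: 22, 28, 34.
3rd diffs: 6, 6 (constant).
Newton forward-difference form: t_j = 5 + 17·C(j-1,1) + 22·C(j-1,2) + 6·C(j-1,3).
At j = 18: j-1 = 17, so t_{18} = 5 + 289 + 2992 + 4080 = 7366.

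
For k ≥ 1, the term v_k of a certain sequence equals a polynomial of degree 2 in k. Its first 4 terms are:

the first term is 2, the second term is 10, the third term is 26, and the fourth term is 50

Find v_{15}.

842

1st diffs: 8, 16, 24.
2nd diffs: 8, 8 (constant).
Newton forward-difference form: v_k = 2 + 8·C(k-1,1) + 8·C(k-1,2).
At k = 15: k-1 = 14, so v_{15} = 2 + 112 + 728 = 842.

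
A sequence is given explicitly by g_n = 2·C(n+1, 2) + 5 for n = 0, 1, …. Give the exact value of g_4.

C(5, 2) = 10, so g_4 = 25.

25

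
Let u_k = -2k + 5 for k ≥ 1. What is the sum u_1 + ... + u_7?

-21

Over k = 1..7: Σk = 28.
Total = (-2)·28 + (5)·7 = -21.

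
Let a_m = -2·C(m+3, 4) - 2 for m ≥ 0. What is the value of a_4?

C(7, 4) = 35, so a_4 = -72.

-72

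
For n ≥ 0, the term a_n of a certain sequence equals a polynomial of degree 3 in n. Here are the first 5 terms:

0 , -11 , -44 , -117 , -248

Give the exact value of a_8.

1st diffs: -11, -33, -73, -131.
2nd diffs: -22, -40, -58.
3rd diffs: -18, -18 (constant).
Newton forward-difference form: a_n = (-11)·C(n,1) + (-22)·C(n,2) + (-18)·C(n,3).
At n = 8: n = 8, so a_8 = -88 - 616 - 1008 = -1712.

-1712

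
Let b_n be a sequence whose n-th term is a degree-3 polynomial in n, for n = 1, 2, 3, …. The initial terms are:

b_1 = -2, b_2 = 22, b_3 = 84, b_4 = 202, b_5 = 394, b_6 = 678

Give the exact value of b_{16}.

1st diffs: 24, 62, 118, 192, 284.
2nd diffs: 38, 56, 74, 92.
3rd diffs: 18, 18, 18 (constant).
Newton forward-difference form: b_n = -2 + 24·C(n-1,1) + 38·C(n-1,2) + 18·C(n-1,3).
At n = 16: n-1 = 15, so b_{16} = -2 + 360 + 3990 + 8190 = 12538.

12538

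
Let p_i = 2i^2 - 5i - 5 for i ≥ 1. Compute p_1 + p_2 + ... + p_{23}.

Over i = 1..23: Σi = 276, Σi² = 4324.
Total = (2)·4324 + (-5)·276 + (-5)·23 = 7153.

7153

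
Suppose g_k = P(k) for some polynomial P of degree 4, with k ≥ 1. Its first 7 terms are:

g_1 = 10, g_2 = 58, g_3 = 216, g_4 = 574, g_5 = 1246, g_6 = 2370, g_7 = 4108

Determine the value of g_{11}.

21280

1st diffs: 48, 158, 358, 672, 1124, 1738.
2nd diffs: 110, 200, 314, 452, 614.
3rd diffs: 90, 114, 138, 162.
4th diffs: 24, 24, 24 (constant).
So g_k = k^4 + 5k^3 - 2k + 6.
Evaluating at k = 11 gives g_{11} = 21280.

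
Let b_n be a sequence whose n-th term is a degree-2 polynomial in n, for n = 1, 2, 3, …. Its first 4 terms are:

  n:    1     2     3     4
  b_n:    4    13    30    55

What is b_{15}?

858

1st diffs: 9, 17, 25.
2nd diffs: 8, 8 (constant).
Newton forward-difference form: b_n = 4 + 9·C(n-1,1) + 8·C(n-1,2).
At n = 15: n-1 = 14, so b_{15} = 4 + 126 + 728 = 858.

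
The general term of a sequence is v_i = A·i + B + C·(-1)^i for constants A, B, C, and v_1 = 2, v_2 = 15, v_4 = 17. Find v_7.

The three given values yield: A + B - C = 2; 2A + B + C = 15; 4A + B + C = 17.
Subtracting the first from the second: A + 2C = 13.
Subtracting the second from the third: 2A = 2.
Solving: C = 6, A = 1, then B = 7.
Hence v_7 = 1·7 + 7 + 6·(-1) = 8.

8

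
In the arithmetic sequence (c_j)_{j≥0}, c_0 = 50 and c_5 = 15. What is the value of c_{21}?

Common difference d = (15 - 50) / (5 - 0) = -7.
c_j = 50 + (j - 0)·(-7).
c_{21} = 50 + 21·(-7) = -97.

-97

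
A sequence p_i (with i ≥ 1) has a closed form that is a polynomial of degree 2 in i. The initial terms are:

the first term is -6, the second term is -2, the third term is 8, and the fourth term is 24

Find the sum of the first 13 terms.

1st diffs: 4, 10, 16.
2nd diffs: 6, 6 (constant).
Newton forward-difference form: p_i = -6 + 4·C(i-1,1) + 6·C(i-1,2).
Continuing: …, 46, 74, 108, 148, …, p_{13} = 438.
Summing i = 1..13 (13 terms) gives 1950.

1950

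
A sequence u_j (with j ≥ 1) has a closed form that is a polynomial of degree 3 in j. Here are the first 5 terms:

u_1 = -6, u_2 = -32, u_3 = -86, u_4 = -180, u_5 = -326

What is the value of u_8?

1st diffs: -26, -54, -94, -146.
2nd diffs: -28, -40, -52.
3rd diffs: -12, -12 (constant).
Newton forward-difference form: u_j = -6 + (-26)·C(j-1,1) + (-28)·C(j-1,2) + (-12)·C(j-1,3).
At j = 8: j-1 = 7, so u_8 = -6 - 182 - 588 - 420 = -1196.

-1196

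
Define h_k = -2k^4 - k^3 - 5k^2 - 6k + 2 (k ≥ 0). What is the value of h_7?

-5430

h_7 = -2·7^4 - 1·7^3 - 5·7^2 - 6·7 + 2 = -5430.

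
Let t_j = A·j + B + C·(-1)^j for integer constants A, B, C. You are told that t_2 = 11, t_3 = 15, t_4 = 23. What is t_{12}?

71

At j = 2, 3, 4: 2A + B + C = 11; 3A + B - C = 15; 4A + B + C = 23.
Subtracting the first from the second: A - 2C = 4.
Subtracting the second from the third: A + 2C = 8.
Solving: C = 1, A = 6, then B = -2.
Hence t_{12} = 6·12 + (-2) + 1·1 = 71.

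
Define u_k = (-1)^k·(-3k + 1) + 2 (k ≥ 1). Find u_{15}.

46

(-1)^15 = -1; -3k + 1 at k=15 is -44; so u_{15} = 46.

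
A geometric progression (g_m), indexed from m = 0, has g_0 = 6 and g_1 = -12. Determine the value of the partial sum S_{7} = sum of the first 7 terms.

258

Common ratio r = -2.
g_m = 6·(-2)^(m-0).
S = 6·((-2)^7 - 1)/(-2 - 1) = 6·(-128 - 1)/(-3) = 258.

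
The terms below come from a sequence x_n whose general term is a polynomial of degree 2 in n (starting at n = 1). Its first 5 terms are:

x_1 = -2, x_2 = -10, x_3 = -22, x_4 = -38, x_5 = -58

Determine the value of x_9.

-178

1st diffs: -8, -12, -16, -20.
2nd diffs: -4, -4, -4 (constant).
Newton forward-difference form: x_n = -2 + (-8)·C(n-1,1) + (-4)·C(n-1,2).
At n = 9: n-1 = 8, so x_9 = -2 - 64 - 112 = -178.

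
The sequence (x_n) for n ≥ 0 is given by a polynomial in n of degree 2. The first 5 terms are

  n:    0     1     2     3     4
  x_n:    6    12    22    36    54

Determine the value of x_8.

166

1st diffs: 6, 10, 14, 18.
2nd diffs: 4, 4, 4 (constant).
Newton forward-difference form: x_n = 6 + 6·C(n,1) + 4·C(n,2).
At n = 8: n = 8, so x_8 = 6 + 48 + 112 = 166.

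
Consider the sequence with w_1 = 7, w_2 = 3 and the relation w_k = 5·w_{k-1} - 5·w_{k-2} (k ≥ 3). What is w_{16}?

w_3 = -20;  w_4 = -115;  w_5 = -475;  …;  w_{13} = -15015625;  w_{14} = -54328125;  w_{15} = -196562500;  w_{16} = -711171875.

-711171875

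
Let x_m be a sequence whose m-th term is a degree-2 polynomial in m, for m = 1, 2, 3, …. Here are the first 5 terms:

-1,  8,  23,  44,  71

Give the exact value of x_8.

188

1st diffs: 9, 15, 21, 27.
2nd diffs: 6, 6, 6 (constant).
Newton forward-difference form: x_m = -1 + 9·C(m-1,1) + 6·C(m-1,2).
At m = 8: m-1 = 7, so x_8 = -1 + 63 + 126 = 188.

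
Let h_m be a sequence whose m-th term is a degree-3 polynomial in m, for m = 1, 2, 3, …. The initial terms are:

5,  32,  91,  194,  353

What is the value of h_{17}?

10997

1st diffs: 27, 59, 103, 159.
2nd diffs: 32, 44, 56.
3rd diffs: 12, 12 (constant).
So h_m = 2m^3 + 4m^2 + m - 2.
Evaluating at m = 17 gives h_{17} = 10997.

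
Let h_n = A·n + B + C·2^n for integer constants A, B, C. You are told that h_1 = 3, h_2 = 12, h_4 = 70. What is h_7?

Write the equations: A + B + 2C = 3; 2A + B + 4C = 12; 4A + B + 16C = 70.
Subtracting the first from the second: A + 2C = 9.
Subtracting the second from the third: 2A + 12C = 58.
Solving: C = 5, A = -1, then B = -6.
So h_n = -1·n + (-6) + 5·2^n; at n=7 this is 627.

627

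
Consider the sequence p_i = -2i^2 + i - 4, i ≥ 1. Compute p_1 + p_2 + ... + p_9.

-561

Over i = 1..9: Σi = 45, Σi² = 285.
Total = (-2)·285 + (1)·45 + (-4)·9 = -561.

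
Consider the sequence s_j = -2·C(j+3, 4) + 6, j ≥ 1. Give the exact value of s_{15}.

C(18, 4) = 3060, so s_{15} = -6114.

-6114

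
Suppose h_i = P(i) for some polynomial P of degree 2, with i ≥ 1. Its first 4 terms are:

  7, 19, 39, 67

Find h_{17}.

1st diffs: 12, 20, 28.
2nd diffs: 8, 8 (constant).
Newton forward-difference form: h_i = 7 + 12·C(i-1,1) + 8·C(i-1,2).
At i = 17: i-1 = 16, so h_{17} = 7 + 192 + 960 = 1159.

1159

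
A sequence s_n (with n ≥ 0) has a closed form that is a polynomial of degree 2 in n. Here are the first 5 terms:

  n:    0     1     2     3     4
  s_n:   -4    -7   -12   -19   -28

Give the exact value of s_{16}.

-292

1st diffs: -3, -5, -7, -9.
2nd diffs: -2, -2, -2 (constant).
Newton forward-difference form: s_n = -4 + (-3)·C(n,1) + (-2)·C(n,2).
At n = 16: n = 16, so s_{16} = -4 - 48 - 240 = -292.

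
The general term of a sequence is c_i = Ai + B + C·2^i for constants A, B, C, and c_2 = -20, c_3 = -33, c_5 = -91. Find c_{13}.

The three given values yield: 2A + B + 4C = -20; 3A + B + 8C = -33; 5A + B + 32C = -91.
Subtracting the first from the second: A + 4C = -13.
Subtracting the second from the third: 2A + 24C = -58.
Solving: C = -2, A = -5, then B = -2.
Therefore c_{13} = -65 + (-2) + (-2)·8192 = -16451.

-16451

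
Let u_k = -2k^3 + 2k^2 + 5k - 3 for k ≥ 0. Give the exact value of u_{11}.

u_{11} = -2·11^3 + 2·11^2 + 5·11 - 3 = -2368.

-2368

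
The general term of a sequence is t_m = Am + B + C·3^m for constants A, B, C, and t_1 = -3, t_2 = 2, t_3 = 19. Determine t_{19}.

The three given values yield: A + B + 3C = -3; 2A + B + 9C = 2; 3A + B + 27C = 19.
Subtracting the first from the second: A + 6C = 5.
Subtracting the second from the third: A + 18C = 17.
Solving: C = 1, A = -1, then B = -5.
Hence t_{19} = -1·19 + (-5) + 1·1162261467 = 1162261443.

1162261443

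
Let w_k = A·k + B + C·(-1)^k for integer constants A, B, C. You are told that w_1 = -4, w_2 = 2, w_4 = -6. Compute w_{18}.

The three given values yield: A + B - C = -4; 2A + B + C = 2; 4A + B + C = -6.
Subtracting the first from the second: A + 2C = 6.
Subtracting the second from the third: 2A = -8.
Solving: C = 5, A = -4, then B = 5.
So w_k = -4·k + 5 + 5·(-1)^k; at k=18 this is -62.

-62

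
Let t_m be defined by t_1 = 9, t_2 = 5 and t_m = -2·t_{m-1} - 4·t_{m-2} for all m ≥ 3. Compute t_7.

576

Step forward from the initial values:
t_3 = -46  t_4 = 72  t_5 = 40  t_6 = -368  t_7 = 576.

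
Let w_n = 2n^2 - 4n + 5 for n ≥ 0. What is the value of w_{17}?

515

w_{17} = 2·17^2 - 4·17 + 5 = 515.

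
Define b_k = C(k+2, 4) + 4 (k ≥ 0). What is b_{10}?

499

C(12, 4) = 495, so b_{10} = 499.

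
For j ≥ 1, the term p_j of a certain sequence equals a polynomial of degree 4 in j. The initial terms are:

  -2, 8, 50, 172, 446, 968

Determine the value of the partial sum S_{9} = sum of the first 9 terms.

1st diffs: 10, 42, 122, 274, 522.
2nd diffs: 32, 80, 152, 248.
3rd diffs: 48, 72, 96.
4th diffs: 24, 24 (constant).
Newton forward-difference form: p_j = -2 + 10·C(j-1,1) + 32·C(j-1,2) + 48·C(j-1,3) + 24·C(j-1,4).
Continuing: 1858, 3260, 5342.
Summing j = 1..9 (9 terms) gives 12102.

12102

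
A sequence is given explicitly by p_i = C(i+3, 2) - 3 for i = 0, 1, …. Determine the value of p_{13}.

C(16, 2) = 120, so p_{13} = 117.

117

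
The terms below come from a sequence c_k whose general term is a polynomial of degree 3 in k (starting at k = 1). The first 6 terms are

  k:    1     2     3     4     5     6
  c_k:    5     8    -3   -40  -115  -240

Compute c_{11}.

1st diffs: 3, -11, -37, -75, -125.
2nd diffs: -14, -26, -38, -50.
3rd diffs: -12, -12, -12 (constant).
Newton forward-difference form: c_k = 5 + 3·C(k-1,1) + (-14)·C(k-1,2) + (-12)·C(k-1,3).
At k = 11: k-1 = 10, so c_{11} = 5 + 30 - 630 - 1440 = -2035.

-2035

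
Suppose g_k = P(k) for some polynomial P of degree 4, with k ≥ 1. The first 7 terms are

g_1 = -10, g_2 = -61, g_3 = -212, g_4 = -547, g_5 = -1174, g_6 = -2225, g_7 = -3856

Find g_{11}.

-20140

1st diffs: -51, -151, -335, -627, -1051, -1631.
2nd diffs: -100, -184, -292, -424, -580.
3rd diffs: -84, -108, -132, -156.
4th diffs: -24, -24, -24 (constant).
So g_k = -k^4 - 4k^3 - k^2 - 5k + 1.
Evaluating at k = 11 gives g_{11} = -20140.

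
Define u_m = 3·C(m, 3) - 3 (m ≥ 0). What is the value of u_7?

C(7, 3) = 35, so u_7 = 102.

102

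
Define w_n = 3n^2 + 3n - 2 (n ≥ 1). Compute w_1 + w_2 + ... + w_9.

972

Over n = 1..9: Σn = 45, Σn² = 285.
Total = (3)·285 + (3)·45 + (-2)·9 = 972.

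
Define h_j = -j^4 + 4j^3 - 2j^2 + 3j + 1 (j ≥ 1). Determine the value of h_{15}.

h_{15} = -1·15^4 + 4·15^3 - 2·15^2 + 3·15 + 1 = -37529.

-37529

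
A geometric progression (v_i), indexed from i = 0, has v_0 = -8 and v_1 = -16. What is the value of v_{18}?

-2097152

Common ratio r = 2.
v_i = (-8)·2^(i-0).
v_{18} = (-8)·2^18 = -2097152.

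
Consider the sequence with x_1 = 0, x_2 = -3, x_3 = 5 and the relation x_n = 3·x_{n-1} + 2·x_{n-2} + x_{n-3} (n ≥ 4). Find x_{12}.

283932

x_4 = 9;  x_5 = 34;  x_6 = 125;  x_7 = 452;  x_8 = 1640;  x_9 = 5949;  x_{10} = 21579;  x_{11} = 78275;  x_{12} = 283932.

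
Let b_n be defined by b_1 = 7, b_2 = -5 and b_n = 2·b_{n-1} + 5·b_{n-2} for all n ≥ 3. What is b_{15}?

35479825

Step forward from the initial values:
b_3 = 25  b_4 = 25  b_5 = 175  …  b_{12} = 864025  b_{13} = 2982175  b_{14} = 10284475  b_{15} = 35479825.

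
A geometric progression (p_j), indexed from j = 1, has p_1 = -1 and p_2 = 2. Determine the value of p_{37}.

Common ratio r = -2.
p_j = (-1)·(-2)^(j-1).
p_{37} = (-1)·(-2)^36 = -68719476736.

-68719476736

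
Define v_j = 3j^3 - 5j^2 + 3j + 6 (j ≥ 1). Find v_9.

v_9 = 3·9^3 - 5·9^2 + 3·9 + 6 = 1815.

1815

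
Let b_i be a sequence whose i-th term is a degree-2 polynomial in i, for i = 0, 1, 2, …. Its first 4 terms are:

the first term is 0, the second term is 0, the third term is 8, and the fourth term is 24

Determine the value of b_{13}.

1st diffs: 0, 8, 16.
2nd diffs: 8, 8 (constant).
Newton forward-difference form: b_i = 8·C(i,2).
At i = 13: i = 13, so b_{13} = 624 = 624.

624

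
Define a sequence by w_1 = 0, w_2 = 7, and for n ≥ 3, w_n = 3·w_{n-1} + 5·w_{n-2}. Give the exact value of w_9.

124089

w_3 = 21  w_4 = 98  w_5 = 399  w_6 = 1687  w_7 = 7056  w_8 = 29603  w_9 = 124089.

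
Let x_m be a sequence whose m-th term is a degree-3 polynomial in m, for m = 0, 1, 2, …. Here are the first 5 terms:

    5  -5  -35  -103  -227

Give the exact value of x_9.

-2317

1st diffs: -10, -30, -68, -124.
2nd diffs: -20, -38, -56.
3rd diffs: -18, -18 (constant).
Newton forward-difference form: x_m = 5 + (-10)·C(m,1) + (-20)·C(m,2) + (-18)·C(m,3).
At m = 9: m = 9, so x_9 = 5 - 90 - 720 - 1512 = -2317.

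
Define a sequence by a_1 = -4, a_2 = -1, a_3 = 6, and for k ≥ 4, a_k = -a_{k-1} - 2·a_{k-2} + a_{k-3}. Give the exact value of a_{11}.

-188

Iterate the recurrence:
a_4 = -8, a_5 = -5, a_6 = 27, a_7 = -25, a_8 = -34, a_9 = 111, a_{10} = -68, a_{11} = -188.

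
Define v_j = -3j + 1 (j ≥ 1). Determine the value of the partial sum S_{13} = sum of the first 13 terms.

Over j = 1..13: Σj = 91.
Total = (-3)·91 + (1)·13 = -260.

-260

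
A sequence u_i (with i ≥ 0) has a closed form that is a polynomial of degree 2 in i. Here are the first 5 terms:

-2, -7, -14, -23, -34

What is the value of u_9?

1st diffs: -5, -7, -9, -11.
2nd diffs: -2, -2, -2 (constant).
So u_i = -i^2 - 4i - 2.
Evaluating at i = 9 gives u_9 = -119.

-119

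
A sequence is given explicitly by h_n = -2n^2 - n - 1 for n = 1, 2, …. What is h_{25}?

-1276

h_{25} = -2·25^2 - 1·25 - 1 = -1276.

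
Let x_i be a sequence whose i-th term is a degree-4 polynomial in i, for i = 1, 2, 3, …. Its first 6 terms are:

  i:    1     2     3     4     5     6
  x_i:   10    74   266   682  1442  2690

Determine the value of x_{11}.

22970

1st diffs: 64, 192, 416, 760, 1248.
2nd diffs: 128, 224, 344, 488.
3rd diffs: 96, 120, 144.
4th diffs: 24, 24 (constant).
Newton forward-difference form: x_i = 10 + 64·C(i-1,1) + 128·C(i-1,2) + 96·C(i-1,3) + 24·C(i-1,4).
At i = 11: i-1 = 10, so x_{11} = 10 + 640 + 5760 + 11520 + 5040 = 22970.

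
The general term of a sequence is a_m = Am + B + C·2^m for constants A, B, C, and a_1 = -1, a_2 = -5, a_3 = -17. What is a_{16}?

The three given values yield: A + B + 2C = -1; 2A + B + 4C = -5; 3A + B + 8C = -17.
Subtracting the first from the second: A + 2C = -4.
Subtracting the second from the third: A + 4C = -12.
Solving: C = -4, A = 4, then B = 3.
Hence a_{16} = 4·16 + 3 + (-4)·65536 = -262077.

-262077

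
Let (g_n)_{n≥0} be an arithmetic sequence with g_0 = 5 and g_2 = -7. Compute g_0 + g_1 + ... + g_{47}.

-6528

Common difference d = (-7 - 5) / (2 - 0) = -6.
g_n = 5 + (n - 0)·(-6).
g_{47} = -277; S = 48·(5 + (-277))/2 = -6528.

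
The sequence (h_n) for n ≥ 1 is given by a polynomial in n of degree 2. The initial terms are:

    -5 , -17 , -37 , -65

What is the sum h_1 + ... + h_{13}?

1st diffs: -12, -20, -28.
2nd diffs: -8, -8 (constant).
Newton forward-difference form: h_n = -5 + (-12)·C(n-1,1) + (-8)·C(n-1,2).
Continuing: …, -101, -145, -197, -257, …, h_{13} = -677.
Summing n = 1..13 (13 terms) gives -3289.

-3289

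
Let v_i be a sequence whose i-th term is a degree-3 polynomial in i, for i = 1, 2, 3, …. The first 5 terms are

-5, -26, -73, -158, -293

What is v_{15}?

-7033

1st diffs: -21, -47, -85, -135.
2nd diffs: -26, -38, -50.
3rd diffs: -12, -12 (constant).
Newton forward-difference form: v_i = -5 + (-21)·C(i-1,1) + (-26)·C(i-1,2) + (-12)·C(i-1,3).
At i = 15: i-1 = 14, so v_{15} = -5 - 294 - 2366 - 4368 = -7033.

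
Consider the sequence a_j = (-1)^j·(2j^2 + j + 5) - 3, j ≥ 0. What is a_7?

-113

(-1)^7 = -1; 2j^2 + j + 5 at j=7 is 110; so a_7 = -113.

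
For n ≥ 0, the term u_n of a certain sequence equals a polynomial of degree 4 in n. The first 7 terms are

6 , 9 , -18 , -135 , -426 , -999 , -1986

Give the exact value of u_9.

1st diffs: 3, -27, -117, -291, -573, -987.
2nd diffs: -30, -90, -174, -282, -414.
3rd diffs: -60, -84, -108, -132.
4th diffs: -24, -24, -24 (constant).
Newton forward-difference form: u_n = 6 + 3·C(n,1) + (-30)·C(n,2) + (-60)·C(n,3) + (-24)·C(n,4).
At n = 9: n = 9, so u_9 = 6 + 27 - 1080 - 5040 - 3024 = -9111.

-9111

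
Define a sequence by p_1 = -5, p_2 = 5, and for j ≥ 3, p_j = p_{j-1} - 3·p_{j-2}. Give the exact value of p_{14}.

-595

p_3 = 20, p_4 = 5, p_5 = -55, …, p_{11} = -955, p_{12} = 1730, p_{13} = 4595, p_{14} = -595.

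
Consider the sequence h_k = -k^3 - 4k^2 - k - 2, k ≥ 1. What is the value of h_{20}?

-9622

h_{20} = -1·20^3 - 4·20^2 - 1·20 - 2 = -9622.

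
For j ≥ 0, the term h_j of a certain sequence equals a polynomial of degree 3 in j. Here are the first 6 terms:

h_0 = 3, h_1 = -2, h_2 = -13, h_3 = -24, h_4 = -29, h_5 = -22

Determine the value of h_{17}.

3182

1st diffs: -5, -11, -11, -5, 7.
2nd diffs: -6, 0, 6, 12.
3rd diffs: 6, 6, 6 (constant).
So h_j = j^3 - 6j^2 + 3.
Evaluating at j = 17 gives h_{17} = 3182.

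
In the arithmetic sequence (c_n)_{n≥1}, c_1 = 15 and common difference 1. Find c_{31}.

45

c_n = 15 + (n - 1)·1.
c_{31} = 15 + 30·1 = 45.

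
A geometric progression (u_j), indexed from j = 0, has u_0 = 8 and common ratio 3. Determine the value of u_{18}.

u_j = 8·3^(j-0).
u_{18} = 8·3^18 = 3099363912.

3099363912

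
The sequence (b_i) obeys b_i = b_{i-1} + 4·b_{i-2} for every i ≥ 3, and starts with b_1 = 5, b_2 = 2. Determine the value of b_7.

710

b_3 = 22;  b_4 = 30;  b_5 = 118;  b_6 = 238;  b_7 = 710.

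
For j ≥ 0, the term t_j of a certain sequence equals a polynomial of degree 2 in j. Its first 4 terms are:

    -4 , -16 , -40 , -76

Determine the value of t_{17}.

1st diffs: -12, -24, -36.
2nd diffs: -12, -12 (constant).
Newton forward-difference form: t_j = -4 + (-12)·C(j,1) + (-12)·C(j,2).
At j = 17: j = 17, so t_{17} = -4 - 204 - 1632 = -1840.

-1840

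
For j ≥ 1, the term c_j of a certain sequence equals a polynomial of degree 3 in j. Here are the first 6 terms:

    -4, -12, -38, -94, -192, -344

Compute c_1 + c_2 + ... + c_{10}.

-5080

1st diffs: -8, -26, -56, -98, -152.
2nd diffs: -18, -30, -42, -54.
3rd diffs: -12, -12, -12 (constant).
Newton forward-difference form: c_j = -4 + (-8)·C(j-1,1) + (-18)·C(j-1,2) + (-12)·C(j-1,3).
Continuing: -562, -858, -1244, -1732.
Summing j = 1..10 (10 terms) gives -5080.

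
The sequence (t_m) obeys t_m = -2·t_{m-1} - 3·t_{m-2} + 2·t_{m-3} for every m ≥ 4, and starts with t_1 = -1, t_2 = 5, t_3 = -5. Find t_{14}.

Compute successive terms:
t_4 = -7  t_5 = 39  t_6 = -67  …  t_{11} = 1483  t_{12} = -6039  t_{13} = 8759  t_{14} = 3565.

3565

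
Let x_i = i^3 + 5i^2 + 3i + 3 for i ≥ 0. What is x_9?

1164

x_9 = 1·9^3 + 5·9^2 + 3·9 + 3 = 1164.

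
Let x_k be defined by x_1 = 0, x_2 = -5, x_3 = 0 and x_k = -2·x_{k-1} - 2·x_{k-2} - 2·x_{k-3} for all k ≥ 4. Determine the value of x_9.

Compute successive terms:
x_4 = 10, x_5 = -10, x_6 = 0, x_7 = 0, x_8 = 20, x_9 = -40.

-40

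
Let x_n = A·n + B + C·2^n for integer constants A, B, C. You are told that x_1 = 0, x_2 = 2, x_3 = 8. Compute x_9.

Write the equations: A + B + 2C = 0; 2A + B + 4C = 2; 3A + B + 8C = 8.
Subtracting the first from the second: A + 2C = 2.
Subtracting the second from the third: A + 4C = 6.
Solving: C = 2, A = -2, then B = -2.
Therefore x_9 = -18 + (-2) + 2·512 = 1004.

1004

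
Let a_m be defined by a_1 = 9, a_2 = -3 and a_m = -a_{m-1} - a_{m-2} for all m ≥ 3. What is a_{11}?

a_3 = -6;  a_4 = 9;  a_5 = -3;  a_6 = -6;  a_7 = 9;  a_8 = -3;  a_9 = -6;  a_{10} = 9;  a_{11} = -3.

-3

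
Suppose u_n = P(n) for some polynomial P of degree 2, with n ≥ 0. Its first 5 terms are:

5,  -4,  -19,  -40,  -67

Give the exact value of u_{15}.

1st diffs: -9, -15, -21, -27.
2nd diffs: -6, -6, -6 (constant).
Newton forward-difference form: u_n = 5 + (-9)·C(n,1) + (-6)·C(n,2).
At n = 15: n = 15, so u_{15} = 5 - 135 - 630 = -760.

-760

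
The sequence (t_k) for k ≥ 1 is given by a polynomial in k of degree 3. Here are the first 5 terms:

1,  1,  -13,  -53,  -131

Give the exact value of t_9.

1st diffs: 0, -14, -40, -78.
2nd diffs: -14, -26, -38.
3rd diffs: -12, -12 (constant).
So t_k = -2k^3 + 5k^2 - k - 1.
Evaluating at k = 9 gives t_9 = -1063.

-1063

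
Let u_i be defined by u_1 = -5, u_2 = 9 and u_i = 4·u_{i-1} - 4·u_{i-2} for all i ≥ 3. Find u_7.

Step forward from the initial values:
u_3 = 56; u_4 = 188; u_5 = 528; u_6 = 1360; u_7 = 3328.
(Characteristic roots are 2 and 2.)

3328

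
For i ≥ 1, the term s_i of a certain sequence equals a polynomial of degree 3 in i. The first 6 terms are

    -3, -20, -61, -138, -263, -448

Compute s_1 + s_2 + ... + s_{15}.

1st diffs: -17, -41, -77, -125, -185.
2nd diffs: -24, -36, -48, -60.
3rd diffs: -12, -12, -12 (constant).
Newton forward-difference form: s_i = -3 + (-17)·C(i-1,1) + (-24)·C(i-1,2) + (-12)·C(i-1,3).
Continuing: …, -705, -1046, -1483, -2028, …, s_{15} = -6793.
Summing i = 1..15 (15 terms) gives -29130.

-29130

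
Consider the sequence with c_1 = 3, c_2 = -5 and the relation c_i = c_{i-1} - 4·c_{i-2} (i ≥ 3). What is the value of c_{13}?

-10713

Step forward from the initial values:
c_3 = -17, c_4 = 3, c_5 = 71, …, c_{10} = 2283, c_{11} = 527, c_{12} = -8605, c_{13} = -10713.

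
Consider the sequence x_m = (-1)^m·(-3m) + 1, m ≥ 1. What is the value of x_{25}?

(-1)^25 = -1; -3m at m=25 is -75; so x_{25} = 76.

76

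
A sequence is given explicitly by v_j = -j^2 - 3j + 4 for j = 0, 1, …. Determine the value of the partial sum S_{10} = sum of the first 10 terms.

Over j = 0..9: Σj = 45, Σj² = 285.
Total = (-1)·285 + (-3)·45 + (4)·10 = -380.

-380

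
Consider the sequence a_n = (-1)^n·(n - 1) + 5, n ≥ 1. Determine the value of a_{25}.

(-1)^25 = -1; n - 1 at n=25 is 24; so a_{25} = -19.

-19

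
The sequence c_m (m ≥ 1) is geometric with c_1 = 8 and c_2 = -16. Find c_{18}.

-1048576

Common ratio r = -2.
c_m = 8·(-2)^(m-1).
c_{18} = 8·(-2)^17 = -1048576.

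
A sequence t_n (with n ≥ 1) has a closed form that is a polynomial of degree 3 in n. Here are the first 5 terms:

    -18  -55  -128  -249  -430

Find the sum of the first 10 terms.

-8685

1st diffs: -37, -73, -121, -181.
2nd diffs: -36, -48, -60.
3rd diffs: -12, -12 (constant).
So t_n = -2n^3 - 6n^2 - 5n - 5.
Continuing: …, -683, -1020, -1453, -1994, …, t_{10} = -2655.
Summing n = 1..10 (10 terms) gives -8685.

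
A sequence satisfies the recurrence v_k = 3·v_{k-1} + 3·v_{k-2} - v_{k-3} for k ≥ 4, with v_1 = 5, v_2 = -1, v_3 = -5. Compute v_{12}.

-843943

Compute successive terms:
v_4 = -23;  v_5 = -83;  v_6 = -313;  v_7 = -1165;  v_8 = -4351;  v_9 = -16235;  v_{10} = -60593;  v_{11} = -226133;  v_{12} = -843943.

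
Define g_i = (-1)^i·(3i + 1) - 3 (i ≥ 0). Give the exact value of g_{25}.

(-1)^25 = -1; 3i + 1 at i=25 is 76; so g_{25} = -79.

-79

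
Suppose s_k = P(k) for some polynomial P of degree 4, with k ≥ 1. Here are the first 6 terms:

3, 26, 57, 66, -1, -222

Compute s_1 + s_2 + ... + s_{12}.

1st diffs: 23, 31, 9, -67, -221.
2nd diffs: 8, -22, -76, -154.
3rd diffs: -30, -54, -78.
4th diffs: -24, -24 (constant).
So s_k = -k^4 + 5k^3 - k^2 + 6k - 6.
Continuing: …, -699, -1558, -2949, -5046, …, s_{12} = -12174.
Summing k = 1..12 (12 terms) gives -30544.

-30544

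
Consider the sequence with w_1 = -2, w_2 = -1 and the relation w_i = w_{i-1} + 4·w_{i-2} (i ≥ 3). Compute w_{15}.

-524169

Iterate the recurrence:
w_3 = -9; w_4 = -13; w_5 = -49; …; w_{12} = -31021; w_{13} = -80017; w_{14} = -204101; w_{15} = -524169.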